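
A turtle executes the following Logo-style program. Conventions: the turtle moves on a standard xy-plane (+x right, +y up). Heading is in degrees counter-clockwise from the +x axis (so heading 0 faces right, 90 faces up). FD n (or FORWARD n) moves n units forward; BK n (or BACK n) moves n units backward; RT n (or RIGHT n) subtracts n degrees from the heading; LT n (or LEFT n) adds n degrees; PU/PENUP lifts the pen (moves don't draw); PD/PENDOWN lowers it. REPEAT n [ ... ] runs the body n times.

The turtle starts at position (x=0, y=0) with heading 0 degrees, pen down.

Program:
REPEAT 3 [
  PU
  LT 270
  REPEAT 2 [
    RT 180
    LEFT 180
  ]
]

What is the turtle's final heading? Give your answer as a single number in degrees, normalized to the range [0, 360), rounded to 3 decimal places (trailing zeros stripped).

Executing turtle program step by step:
Start: pos=(0,0), heading=0, pen down
REPEAT 3 [
  -- iteration 1/3 --
  PU: pen up
  LT 270: heading 0 -> 270
  REPEAT 2 [
    -- iteration 1/2 --
    RT 180: heading 270 -> 90
    LT 180: heading 90 -> 270
    -- iteration 2/2 --
    RT 180: heading 270 -> 90
    LT 180: heading 90 -> 270
  ]
  -- iteration 2/3 --
  PU: pen up
  LT 270: heading 270 -> 180
  REPEAT 2 [
    -- iteration 1/2 --
    RT 180: heading 180 -> 0
    LT 180: heading 0 -> 180
    -- iteration 2/2 --
    RT 180: heading 180 -> 0
    LT 180: heading 0 -> 180
  ]
  -- iteration 3/3 --
  PU: pen up
  LT 270: heading 180 -> 90
  REPEAT 2 [
    -- iteration 1/2 --
    RT 180: heading 90 -> 270
    LT 180: heading 270 -> 90
    -- iteration 2/2 --
    RT 180: heading 90 -> 270
    LT 180: heading 270 -> 90
  ]
]
Final: pos=(0,0), heading=90, 0 segment(s) drawn

Answer: 90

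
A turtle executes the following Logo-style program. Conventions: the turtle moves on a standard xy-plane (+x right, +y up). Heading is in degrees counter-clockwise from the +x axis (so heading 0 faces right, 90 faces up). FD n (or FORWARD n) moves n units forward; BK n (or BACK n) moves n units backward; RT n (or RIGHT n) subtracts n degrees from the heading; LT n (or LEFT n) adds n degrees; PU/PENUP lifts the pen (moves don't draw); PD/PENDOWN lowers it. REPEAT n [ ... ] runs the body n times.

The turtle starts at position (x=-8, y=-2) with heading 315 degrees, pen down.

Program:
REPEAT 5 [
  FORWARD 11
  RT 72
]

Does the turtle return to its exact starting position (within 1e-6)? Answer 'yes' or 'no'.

Answer: yes

Derivation:
Executing turtle program step by step:
Start: pos=(-8,-2), heading=315, pen down
REPEAT 5 [
  -- iteration 1/5 --
  FD 11: (-8,-2) -> (-0.222,-9.778) [heading=315, draw]
  RT 72: heading 315 -> 243
  -- iteration 2/5 --
  FD 11: (-0.222,-9.778) -> (-5.216,-19.579) [heading=243, draw]
  RT 72: heading 243 -> 171
  -- iteration 3/5 --
  FD 11: (-5.216,-19.579) -> (-16.08,-17.858) [heading=171, draw]
  RT 72: heading 171 -> 99
  -- iteration 4/5 --
  FD 11: (-16.08,-17.858) -> (-17.801,-6.994) [heading=99, draw]
  RT 72: heading 99 -> 27
  -- iteration 5/5 --
  FD 11: (-17.801,-6.994) -> (-8,-2) [heading=27, draw]
  RT 72: heading 27 -> 315
]
Final: pos=(-8,-2), heading=315, 5 segment(s) drawn

Start position: (-8, -2)
Final position: (-8, -2)
Distance = 0; < 1e-6 -> CLOSED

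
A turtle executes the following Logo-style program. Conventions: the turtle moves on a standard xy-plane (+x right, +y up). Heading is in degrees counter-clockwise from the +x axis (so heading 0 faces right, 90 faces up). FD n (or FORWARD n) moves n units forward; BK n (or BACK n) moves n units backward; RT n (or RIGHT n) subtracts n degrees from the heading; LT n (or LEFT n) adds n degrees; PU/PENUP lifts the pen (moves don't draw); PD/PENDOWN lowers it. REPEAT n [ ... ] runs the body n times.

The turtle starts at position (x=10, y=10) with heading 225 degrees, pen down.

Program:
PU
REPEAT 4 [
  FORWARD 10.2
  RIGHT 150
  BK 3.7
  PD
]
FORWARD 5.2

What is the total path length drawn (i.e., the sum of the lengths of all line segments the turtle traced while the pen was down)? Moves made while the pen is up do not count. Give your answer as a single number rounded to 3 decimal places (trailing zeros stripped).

Executing turtle program step by step:
Start: pos=(10,10), heading=225, pen down
PU: pen up
REPEAT 4 [
  -- iteration 1/4 --
  FD 10.2: (10,10) -> (2.788,2.788) [heading=225, move]
  RT 150: heading 225 -> 75
  BK 3.7: (2.788,2.788) -> (1.83,-0.786) [heading=75, move]
  PD: pen down
  -- iteration 2/4 --
  FD 10.2: (1.83,-0.786) -> (4.47,9.066) [heading=75, draw]
  RT 150: heading 75 -> 285
  BK 3.7: (4.47,9.066) -> (3.512,12.64) [heading=285, draw]
  PD: pen down
  -- iteration 3/4 --
  FD 10.2: (3.512,12.64) -> (6.152,2.788) [heading=285, draw]
  RT 150: heading 285 -> 135
  BK 3.7: (6.152,2.788) -> (8.768,0.171) [heading=135, draw]
  PD: pen down
  -- iteration 4/4 --
  FD 10.2: (8.768,0.171) -> (1.556,7.384) [heading=135, draw]
  RT 150: heading 135 -> 345
  BK 3.7: (1.556,7.384) -> (-2.018,8.341) [heading=345, draw]
  PD: pen down
]
FD 5.2: (-2.018,8.341) -> (3.005,6.995) [heading=345, draw]
Final: pos=(3.005,6.995), heading=345, 7 segment(s) drawn

Segment lengths:
  seg 1: (1.83,-0.786) -> (4.47,9.066), length = 10.2
  seg 2: (4.47,9.066) -> (3.512,12.64), length = 3.7
  seg 3: (3.512,12.64) -> (6.152,2.788), length = 10.2
  seg 4: (6.152,2.788) -> (8.768,0.171), length = 3.7
  seg 5: (8.768,0.171) -> (1.556,7.384), length = 10.2
  seg 6: (1.556,7.384) -> (-2.018,8.341), length = 3.7
  seg 7: (-2.018,8.341) -> (3.005,6.995), length = 5.2
Total = 46.9

Answer: 46.9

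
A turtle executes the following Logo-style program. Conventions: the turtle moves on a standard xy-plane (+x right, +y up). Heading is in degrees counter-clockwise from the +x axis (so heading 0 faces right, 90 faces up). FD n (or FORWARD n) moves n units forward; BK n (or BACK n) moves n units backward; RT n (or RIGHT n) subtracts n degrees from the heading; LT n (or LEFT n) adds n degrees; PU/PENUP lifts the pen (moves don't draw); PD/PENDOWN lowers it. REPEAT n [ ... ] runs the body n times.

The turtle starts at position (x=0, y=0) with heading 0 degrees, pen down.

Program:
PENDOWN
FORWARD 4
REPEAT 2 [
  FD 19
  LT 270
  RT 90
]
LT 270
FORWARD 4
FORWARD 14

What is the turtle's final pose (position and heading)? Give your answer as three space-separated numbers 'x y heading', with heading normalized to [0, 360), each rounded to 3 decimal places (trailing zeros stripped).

Executing turtle program step by step:
Start: pos=(0,0), heading=0, pen down
PD: pen down
FD 4: (0,0) -> (4,0) [heading=0, draw]
REPEAT 2 [
  -- iteration 1/2 --
  FD 19: (4,0) -> (23,0) [heading=0, draw]
  LT 270: heading 0 -> 270
  RT 90: heading 270 -> 180
  -- iteration 2/2 --
  FD 19: (23,0) -> (4,0) [heading=180, draw]
  LT 270: heading 180 -> 90
  RT 90: heading 90 -> 0
]
LT 270: heading 0 -> 270
FD 4: (4,0) -> (4,-4) [heading=270, draw]
FD 14: (4,-4) -> (4,-18) [heading=270, draw]
Final: pos=(4,-18), heading=270, 5 segment(s) drawn

Answer: 4 -18 270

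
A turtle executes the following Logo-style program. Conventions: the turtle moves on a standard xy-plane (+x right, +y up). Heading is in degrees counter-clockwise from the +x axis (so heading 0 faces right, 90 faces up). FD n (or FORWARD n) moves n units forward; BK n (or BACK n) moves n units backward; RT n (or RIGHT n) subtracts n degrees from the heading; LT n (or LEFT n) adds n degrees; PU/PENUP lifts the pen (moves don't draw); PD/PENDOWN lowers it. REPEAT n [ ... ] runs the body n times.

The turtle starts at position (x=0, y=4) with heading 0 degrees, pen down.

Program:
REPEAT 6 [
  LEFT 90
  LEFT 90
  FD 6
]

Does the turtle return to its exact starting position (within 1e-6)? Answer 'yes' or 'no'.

Executing turtle program step by step:
Start: pos=(0,4), heading=0, pen down
REPEAT 6 [
  -- iteration 1/6 --
  LT 90: heading 0 -> 90
  LT 90: heading 90 -> 180
  FD 6: (0,4) -> (-6,4) [heading=180, draw]
  -- iteration 2/6 --
  LT 90: heading 180 -> 270
  LT 90: heading 270 -> 0
  FD 6: (-6,4) -> (0,4) [heading=0, draw]
  -- iteration 3/6 --
  LT 90: heading 0 -> 90
  LT 90: heading 90 -> 180
  FD 6: (0,4) -> (-6,4) [heading=180, draw]
  -- iteration 4/6 --
  LT 90: heading 180 -> 270
  LT 90: heading 270 -> 0
  FD 6: (-6,4) -> (0,4) [heading=0, draw]
  -- iteration 5/6 --
  LT 90: heading 0 -> 90
  LT 90: heading 90 -> 180
  FD 6: (0,4) -> (-6,4) [heading=180, draw]
  -- iteration 6/6 --
  LT 90: heading 180 -> 270
  LT 90: heading 270 -> 0
  FD 6: (-6,4) -> (0,4) [heading=0, draw]
]
Final: pos=(0,4), heading=0, 6 segment(s) drawn

Start position: (0, 4)
Final position: (0, 4)
Distance = 0; < 1e-6 -> CLOSED

Answer: yes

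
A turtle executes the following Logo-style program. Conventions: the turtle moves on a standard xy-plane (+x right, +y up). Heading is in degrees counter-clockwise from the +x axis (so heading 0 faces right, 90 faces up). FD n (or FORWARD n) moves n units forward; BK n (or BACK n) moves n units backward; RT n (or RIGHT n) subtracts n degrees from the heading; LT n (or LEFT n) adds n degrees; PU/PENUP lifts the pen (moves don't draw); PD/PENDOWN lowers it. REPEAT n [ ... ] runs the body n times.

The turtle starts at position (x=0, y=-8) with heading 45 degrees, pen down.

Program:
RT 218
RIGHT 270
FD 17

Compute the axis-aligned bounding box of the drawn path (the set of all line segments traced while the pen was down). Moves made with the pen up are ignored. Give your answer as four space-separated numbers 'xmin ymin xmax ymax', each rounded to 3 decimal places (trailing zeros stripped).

Answer: 0 -24.873 2.072 -8

Derivation:
Executing turtle program step by step:
Start: pos=(0,-8), heading=45, pen down
RT 218: heading 45 -> 187
RT 270: heading 187 -> 277
FD 17: (0,-8) -> (2.072,-24.873) [heading=277, draw]
Final: pos=(2.072,-24.873), heading=277, 1 segment(s) drawn

Segment endpoints: x in {0, 2.072}, y in {-24.873, -8}
xmin=0, ymin=-24.873, xmax=2.072, ymax=-8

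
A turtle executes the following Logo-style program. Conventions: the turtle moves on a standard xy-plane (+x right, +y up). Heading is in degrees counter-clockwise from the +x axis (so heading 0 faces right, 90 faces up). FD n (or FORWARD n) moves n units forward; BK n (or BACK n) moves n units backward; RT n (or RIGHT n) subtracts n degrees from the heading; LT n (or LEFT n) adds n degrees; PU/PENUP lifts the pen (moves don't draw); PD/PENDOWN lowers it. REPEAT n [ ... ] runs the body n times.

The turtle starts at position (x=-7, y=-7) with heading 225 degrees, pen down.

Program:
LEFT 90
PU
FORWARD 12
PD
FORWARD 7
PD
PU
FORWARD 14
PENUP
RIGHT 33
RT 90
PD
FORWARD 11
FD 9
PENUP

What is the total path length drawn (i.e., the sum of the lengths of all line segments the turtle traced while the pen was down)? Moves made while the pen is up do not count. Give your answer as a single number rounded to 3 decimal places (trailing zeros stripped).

Answer: 27

Derivation:
Executing turtle program step by step:
Start: pos=(-7,-7), heading=225, pen down
LT 90: heading 225 -> 315
PU: pen up
FD 12: (-7,-7) -> (1.485,-15.485) [heading=315, move]
PD: pen down
FD 7: (1.485,-15.485) -> (6.435,-20.435) [heading=315, draw]
PD: pen down
PU: pen up
FD 14: (6.435,-20.435) -> (16.335,-30.335) [heading=315, move]
PU: pen up
RT 33: heading 315 -> 282
RT 90: heading 282 -> 192
PD: pen down
FD 11: (16.335,-30.335) -> (5.575,-32.622) [heading=192, draw]
FD 9: (5.575,-32.622) -> (-3.228,-34.493) [heading=192, draw]
PU: pen up
Final: pos=(-3.228,-34.493), heading=192, 3 segment(s) drawn

Segment lengths:
  seg 1: (1.485,-15.485) -> (6.435,-20.435), length = 7
  seg 2: (16.335,-30.335) -> (5.575,-32.622), length = 11
  seg 3: (5.575,-32.622) -> (-3.228,-34.493), length = 9
Total = 27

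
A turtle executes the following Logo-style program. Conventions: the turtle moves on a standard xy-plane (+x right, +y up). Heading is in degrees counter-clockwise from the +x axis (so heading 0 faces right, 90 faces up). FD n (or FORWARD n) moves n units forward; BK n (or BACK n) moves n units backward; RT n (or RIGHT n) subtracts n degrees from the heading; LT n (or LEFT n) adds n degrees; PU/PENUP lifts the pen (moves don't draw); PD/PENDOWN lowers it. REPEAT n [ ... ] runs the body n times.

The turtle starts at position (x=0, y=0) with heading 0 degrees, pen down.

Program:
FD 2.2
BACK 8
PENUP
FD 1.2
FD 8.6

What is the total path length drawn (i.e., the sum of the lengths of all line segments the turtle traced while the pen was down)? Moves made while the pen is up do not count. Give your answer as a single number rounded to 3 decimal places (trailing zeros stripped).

Executing turtle program step by step:
Start: pos=(0,0), heading=0, pen down
FD 2.2: (0,0) -> (2.2,0) [heading=0, draw]
BK 8: (2.2,0) -> (-5.8,0) [heading=0, draw]
PU: pen up
FD 1.2: (-5.8,0) -> (-4.6,0) [heading=0, move]
FD 8.6: (-4.6,0) -> (4,0) [heading=0, move]
Final: pos=(4,0), heading=0, 2 segment(s) drawn

Segment lengths:
  seg 1: (0,0) -> (2.2,0), length = 2.2
  seg 2: (2.2,0) -> (-5.8,0), length = 8
Total = 10.2

Answer: 10.2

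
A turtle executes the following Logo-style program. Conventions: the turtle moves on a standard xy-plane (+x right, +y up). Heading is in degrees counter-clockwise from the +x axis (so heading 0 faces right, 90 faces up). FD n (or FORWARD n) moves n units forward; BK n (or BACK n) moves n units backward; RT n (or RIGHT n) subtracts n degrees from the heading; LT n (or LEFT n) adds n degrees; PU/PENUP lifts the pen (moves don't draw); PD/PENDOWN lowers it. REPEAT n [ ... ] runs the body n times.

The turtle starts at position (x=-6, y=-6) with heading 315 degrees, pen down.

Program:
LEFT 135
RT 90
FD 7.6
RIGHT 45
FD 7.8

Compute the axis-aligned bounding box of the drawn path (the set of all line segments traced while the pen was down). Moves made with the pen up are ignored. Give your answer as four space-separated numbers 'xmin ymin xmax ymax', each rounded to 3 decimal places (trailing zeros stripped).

Answer: -6 -11.515 7.115 -6

Derivation:
Executing turtle program step by step:
Start: pos=(-6,-6), heading=315, pen down
LT 135: heading 315 -> 90
RT 90: heading 90 -> 0
FD 7.6: (-6,-6) -> (1.6,-6) [heading=0, draw]
RT 45: heading 0 -> 315
FD 7.8: (1.6,-6) -> (7.115,-11.515) [heading=315, draw]
Final: pos=(7.115,-11.515), heading=315, 2 segment(s) drawn

Segment endpoints: x in {-6, 1.6, 7.115}, y in {-11.515, -6, -6}
xmin=-6, ymin=-11.515, xmax=7.115, ymax=-6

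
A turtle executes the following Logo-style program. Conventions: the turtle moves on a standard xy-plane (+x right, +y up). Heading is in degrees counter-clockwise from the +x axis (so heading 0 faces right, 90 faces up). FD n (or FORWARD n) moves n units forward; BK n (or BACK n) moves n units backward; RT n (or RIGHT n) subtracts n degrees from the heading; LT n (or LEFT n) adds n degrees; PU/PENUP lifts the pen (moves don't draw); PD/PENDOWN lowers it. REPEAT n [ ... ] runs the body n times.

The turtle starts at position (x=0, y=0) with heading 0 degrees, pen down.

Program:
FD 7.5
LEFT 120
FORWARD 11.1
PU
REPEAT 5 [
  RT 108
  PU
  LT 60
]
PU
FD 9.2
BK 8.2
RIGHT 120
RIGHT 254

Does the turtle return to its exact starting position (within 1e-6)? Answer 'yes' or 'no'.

Answer: no

Derivation:
Executing turtle program step by step:
Start: pos=(0,0), heading=0, pen down
FD 7.5: (0,0) -> (7.5,0) [heading=0, draw]
LT 120: heading 0 -> 120
FD 11.1: (7.5,0) -> (1.95,9.613) [heading=120, draw]
PU: pen up
REPEAT 5 [
  -- iteration 1/5 --
  RT 108: heading 120 -> 12
  PU: pen up
  LT 60: heading 12 -> 72
  -- iteration 2/5 --
  RT 108: heading 72 -> 324
  PU: pen up
  LT 60: heading 324 -> 24
  -- iteration 3/5 --
  RT 108: heading 24 -> 276
  PU: pen up
  LT 60: heading 276 -> 336
  -- iteration 4/5 --
  RT 108: heading 336 -> 228
  PU: pen up
  LT 60: heading 228 -> 288
  -- iteration 5/5 --
  RT 108: heading 288 -> 180
  PU: pen up
  LT 60: heading 180 -> 240
]
PU: pen up
FD 9.2: (1.95,9.613) -> (-2.65,1.645) [heading=240, move]
BK 8.2: (-2.65,1.645) -> (1.45,8.747) [heading=240, move]
RT 120: heading 240 -> 120
RT 254: heading 120 -> 226
Final: pos=(1.45,8.747), heading=226, 2 segment(s) drawn

Start position: (0, 0)
Final position: (1.45, 8.747)
Distance = 8.866; >= 1e-6 -> NOT closed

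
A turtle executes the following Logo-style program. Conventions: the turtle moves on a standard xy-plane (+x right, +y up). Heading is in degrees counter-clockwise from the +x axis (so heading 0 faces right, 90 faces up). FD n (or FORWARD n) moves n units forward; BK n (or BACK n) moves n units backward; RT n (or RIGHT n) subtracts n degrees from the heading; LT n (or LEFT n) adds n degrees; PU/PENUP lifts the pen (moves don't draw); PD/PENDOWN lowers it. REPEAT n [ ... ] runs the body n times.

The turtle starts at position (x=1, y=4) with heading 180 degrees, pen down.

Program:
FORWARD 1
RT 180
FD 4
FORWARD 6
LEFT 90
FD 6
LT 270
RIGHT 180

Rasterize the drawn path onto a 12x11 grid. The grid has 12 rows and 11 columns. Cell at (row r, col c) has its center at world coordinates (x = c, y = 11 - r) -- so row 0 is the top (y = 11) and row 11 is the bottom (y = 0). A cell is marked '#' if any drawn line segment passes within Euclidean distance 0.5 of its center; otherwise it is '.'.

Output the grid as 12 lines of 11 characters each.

Answer: ...........
..........#
..........#
..........#
..........#
..........#
..........#
###########
...........
...........
...........
...........

Derivation:
Segment 0: (1,4) -> (0,4)
Segment 1: (0,4) -> (4,4)
Segment 2: (4,4) -> (10,4)
Segment 3: (10,4) -> (10,10)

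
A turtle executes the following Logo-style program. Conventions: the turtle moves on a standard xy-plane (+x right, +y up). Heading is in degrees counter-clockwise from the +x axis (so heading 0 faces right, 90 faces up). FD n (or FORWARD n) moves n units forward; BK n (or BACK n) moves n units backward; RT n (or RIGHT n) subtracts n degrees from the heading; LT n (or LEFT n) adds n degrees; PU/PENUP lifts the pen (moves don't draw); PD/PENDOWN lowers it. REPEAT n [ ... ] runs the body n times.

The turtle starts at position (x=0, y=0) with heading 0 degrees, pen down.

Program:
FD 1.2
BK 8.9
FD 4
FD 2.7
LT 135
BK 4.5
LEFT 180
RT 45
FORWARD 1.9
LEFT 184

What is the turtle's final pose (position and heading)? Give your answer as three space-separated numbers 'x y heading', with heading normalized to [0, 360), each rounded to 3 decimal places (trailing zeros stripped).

Answer: 2.182 -5.082 94

Derivation:
Executing turtle program step by step:
Start: pos=(0,0), heading=0, pen down
FD 1.2: (0,0) -> (1.2,0) [heading=0, draw]
BK 8.9: (1.2,0) -> (-7.7,0) [heading=0, draw]
FD 4: (-7.7,0) -> (-3.7,0) [heading=0, draw]
FD 2.7: (-3.7,0) -> (-1,0) [heading=0, draw]
LT 135: heading 0 -> 135
BK 4.5: (-1,0) -> (2.182,-3.182) [heading=135, draw]
LT 180: heading 135 -> 315
RT 45: heading 315 -> 270
FD 1.9: (2.182,-3.182) -> (2.182,-5.082) [heading=270, draw]
LT 184: heading 270 -> 94
Final: pos=(2.182,-5.082), heading=94, 6 segment(s) drawn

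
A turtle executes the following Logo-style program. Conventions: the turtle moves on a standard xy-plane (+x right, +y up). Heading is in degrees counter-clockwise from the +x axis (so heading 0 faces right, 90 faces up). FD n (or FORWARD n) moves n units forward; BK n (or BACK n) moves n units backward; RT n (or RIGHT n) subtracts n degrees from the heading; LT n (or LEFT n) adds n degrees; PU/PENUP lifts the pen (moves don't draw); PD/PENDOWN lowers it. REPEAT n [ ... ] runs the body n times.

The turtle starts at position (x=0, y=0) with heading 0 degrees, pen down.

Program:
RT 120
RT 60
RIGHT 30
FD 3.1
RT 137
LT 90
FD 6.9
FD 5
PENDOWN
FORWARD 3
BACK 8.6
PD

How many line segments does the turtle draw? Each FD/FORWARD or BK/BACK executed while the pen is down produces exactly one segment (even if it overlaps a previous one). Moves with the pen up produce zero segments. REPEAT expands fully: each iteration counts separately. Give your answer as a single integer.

Executing turtle program step by step:
Start: pos=(0,0), heading=0, pen down
RT 120: heading 0 -> 240
RT 60: heading 240 -> 180
RT 30: heading 180 -> 150
FD 3.1: (0,0) -> (-2.685,1.55) [heading=150, draw]
RT 137: heading 150 -> 13
LT 90: heading 13 -> 103
FD 6.9: (-2.685,1.55) -> (-4.237,8.273) [heading=103, draw]
FD 5: (-4.237,8.273) -> (-5.362,13.145) [heading=103, draw]
PD: pen down
FD 3: (-5.362,13.145) -> (-6.036,16.068) [heading=103, draw]
BK 8.6: (-6.036,16.068) -> (-4.102,7.689) [heading=103, draw]
PD: pen down
Final: pos=(-4.102,7.689), heading=103, 5 segment(s) drawn
Segments drawn: 5

Answer: 5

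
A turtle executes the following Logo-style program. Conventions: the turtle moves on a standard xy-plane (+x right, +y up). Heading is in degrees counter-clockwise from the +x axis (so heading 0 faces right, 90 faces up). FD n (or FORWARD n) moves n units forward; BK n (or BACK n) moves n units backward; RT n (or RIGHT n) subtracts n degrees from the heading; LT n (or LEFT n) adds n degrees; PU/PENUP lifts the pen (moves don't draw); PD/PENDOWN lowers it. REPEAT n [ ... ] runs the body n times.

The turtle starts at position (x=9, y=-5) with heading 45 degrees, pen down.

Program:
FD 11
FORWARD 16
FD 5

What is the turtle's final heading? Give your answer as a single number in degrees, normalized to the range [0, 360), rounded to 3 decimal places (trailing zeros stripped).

Executing turtle program step by step:
Start: pos=(9,-5), heading=45, pen down
FD 11: (9,-5) -> (16.778,2.778) [heading=45, draw]
FD 16: (16.778,2.778) -> (28.092,14.092) [heading=45, draw]
FD 5: (28.092,14.092) -> (31.627,17.627) [heading=45, draw]
Final: pos=(31.627,17.627), heading=45, 3 segment(s) drawn

Answer: 45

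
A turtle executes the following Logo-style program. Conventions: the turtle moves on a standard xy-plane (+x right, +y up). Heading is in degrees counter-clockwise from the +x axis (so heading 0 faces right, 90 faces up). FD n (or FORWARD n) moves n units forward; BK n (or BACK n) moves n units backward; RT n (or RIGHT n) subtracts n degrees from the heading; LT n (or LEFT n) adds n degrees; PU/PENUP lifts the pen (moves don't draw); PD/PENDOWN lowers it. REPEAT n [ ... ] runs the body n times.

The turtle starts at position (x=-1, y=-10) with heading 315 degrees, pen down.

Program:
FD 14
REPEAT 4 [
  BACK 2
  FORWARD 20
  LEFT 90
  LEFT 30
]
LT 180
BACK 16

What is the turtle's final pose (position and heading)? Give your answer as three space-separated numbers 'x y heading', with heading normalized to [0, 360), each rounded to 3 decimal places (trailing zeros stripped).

Answer: 25.769 -17.173 255

Derivation:
Executing turtle program step by step:
Start: pos=(-1,-10), heading=315, pen down
FD 14: (-1,-10) -> (8.899,-19.899) [heading=315, draw]
REPEAT 4 [
  -- iteration 1/4 --
  BK 2: (8.899,-19.899) -> (7.485,-18.485) [heading=315, draw]
  FD 20: (7.485,-18.485) -> (21.627,-32.627) [heading=315, draw]
  LT 90: heading 315 -> 45
  LT 30: heading 45 -> 75
  -- iteration 2/4 --
  BK 2: (21.627,-32.627) -> (21.11,-34.559) [heading=75, draw]
  FD 20: (21.11,-34.559) -> (26.286,-15.241) [heading=75, draw]
  LT 90: heading 75 -> 165
  LT 30: heading 165 -> 195
  -- iteration 3/4 --
  BK 2: (26.286,-15.241) -> (28.218,-14.723) [heading=195, draw]
  FD 20: (28.218,-14.723) -> (8.899,-19.899) [heading=195, draw]
  LT 90: heading 195 -> 285
  LT 30: heading 285 -> 315
  -- iteration 4/4 --
  BK 2: (8.899,-19.899) -> (7.485,-18.485) [heading=315, draw]
  FD 20: (7.485,-18.485) -> (21.627,-32.627) [heading=315, draw]
  LT 90: heading 315 -> 45
  LT 30: heading 45 -> 75
]
LT 180: heading 75 -> 255
BK 16: (21.627,-32.627) -> (25.769,-17.173) [heading=255, draw]
Final: pos=(25.769,-17.173), heading=255, 10 segment(s) drawn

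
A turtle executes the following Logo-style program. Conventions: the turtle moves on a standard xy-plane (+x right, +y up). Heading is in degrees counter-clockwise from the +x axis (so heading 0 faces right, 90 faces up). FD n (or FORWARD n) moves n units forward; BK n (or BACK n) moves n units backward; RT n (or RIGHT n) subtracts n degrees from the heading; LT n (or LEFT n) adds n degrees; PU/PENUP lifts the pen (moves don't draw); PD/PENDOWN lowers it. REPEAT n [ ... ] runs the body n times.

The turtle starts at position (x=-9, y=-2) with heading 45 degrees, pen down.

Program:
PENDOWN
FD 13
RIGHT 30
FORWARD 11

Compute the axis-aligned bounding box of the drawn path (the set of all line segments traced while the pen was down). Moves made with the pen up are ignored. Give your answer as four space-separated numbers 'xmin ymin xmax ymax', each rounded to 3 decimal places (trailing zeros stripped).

Executing turtle program step by step:
Start: pos=(-9,-2), heading=45, pen down
PD: pen down
FD 13: (-9,-2) -> (0.192,7.192) [heading=45, draw]
RT 30: heading 45 -> 15
FD 11: (0.192,7.192) -> (10.818,10.039) [heading=15, draw]
Final: pos=(10.818,10.039), heading=15, 2 segment(s) drawn

Segment endpoints: x in {-9, 0.192, 10.818}, y in {-2, 7.192, 10.039}
xmin=-9, ymin=-2, xmax=10.818, ymax=10.039

Answer: -9 -2 10.818 10.039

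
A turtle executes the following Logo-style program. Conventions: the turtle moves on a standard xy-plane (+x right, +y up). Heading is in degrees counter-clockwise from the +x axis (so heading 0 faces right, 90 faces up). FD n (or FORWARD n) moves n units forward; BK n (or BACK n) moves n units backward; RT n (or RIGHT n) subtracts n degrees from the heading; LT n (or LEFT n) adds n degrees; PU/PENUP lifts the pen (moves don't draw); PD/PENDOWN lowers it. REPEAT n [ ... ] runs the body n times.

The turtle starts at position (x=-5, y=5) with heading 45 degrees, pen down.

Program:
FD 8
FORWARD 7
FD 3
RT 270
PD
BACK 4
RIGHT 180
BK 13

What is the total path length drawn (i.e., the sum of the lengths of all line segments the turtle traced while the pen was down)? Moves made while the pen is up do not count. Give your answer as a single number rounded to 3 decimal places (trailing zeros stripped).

Executing turtle program step by step:
Start: pos=(-5,5), heading=45, pen down
FD 8: (-5,5) -> (0.657,10.657) [heading=45, draw]
FD 7: (0.657,10.657) -> (5.607,15.607) [heading=45, draw]
FD 3: (5.607,15.607) -> (7.728,17.728) [heading=45, draw]
RT 270: heading 45 -> 135
PD: pen down
BK 4: (7.728,17.728) -> (10.556,14.899) [heading=135, draw]
RT 180: heading 135 -> 315
BK 13: (10.556,14.899) -> (1.364,24.092) [heading=315, draw]
Final: pos=(1.364,24.092), heading=315, 5 segment(s) drawn

Segment lengths:
  seg 1: (-5,5) -> (0.657,10.657), length = 8
  seg 2: (0.657,10.657) -> (5.607,15.607), length = 7
  seg 3: (5.607,15.607) -> (7.728,17.728), length = 3
  seg 4: (7.728,17.728) -> (10.556,14.899), length = 4
  seg 5: (10.556,14.899) -> (1.364,24.092), length = 13
Total = 35

Answer: 35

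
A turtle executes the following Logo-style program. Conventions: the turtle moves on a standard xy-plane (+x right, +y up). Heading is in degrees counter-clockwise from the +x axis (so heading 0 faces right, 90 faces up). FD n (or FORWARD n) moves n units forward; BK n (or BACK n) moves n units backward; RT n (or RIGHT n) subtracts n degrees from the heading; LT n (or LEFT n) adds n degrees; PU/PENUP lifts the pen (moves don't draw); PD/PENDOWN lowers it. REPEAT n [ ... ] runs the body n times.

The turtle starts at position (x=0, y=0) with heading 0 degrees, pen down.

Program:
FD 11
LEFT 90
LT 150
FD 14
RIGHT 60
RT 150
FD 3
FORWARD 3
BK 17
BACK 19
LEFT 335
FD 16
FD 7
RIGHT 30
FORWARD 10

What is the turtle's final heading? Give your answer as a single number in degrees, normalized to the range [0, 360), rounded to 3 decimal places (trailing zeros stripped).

Answer: 335

Derivation:
Executing turtle program step by step:
Start: pos=(0,0), heading=0, pen down
FD 11: (0,0) -> (11,0) [heading=0, draw]
LT 90: heading 0 -> 90
LT 150: heading 90 -> 240
FD 14: (11,0) -> (4,-12.124) [heading=240, draw]
RT 60: heading 240 -> 180
RT 150: heading 180 -> 30
FD 3: (4,-12.124) -> (6.598,-10.624) [heading=30, draw]
FD 3: (6.598,-10.624) -> (9.196,-9.124) [heading=30, draw]
BK 17: (9.196,-9.124) -> (-5.526,-17.624) [heading=30, draw]
BK 19: (-5.526,-17.624) -> (-21.981,-27.124) [heading=30, draw]
LT 335: heading 30 -> 5
FD 16: (-21.981,-27.124) -> (-6.042,-25.73) [heading=5, draw]
FD 7: (-6.042,-25.73) -> (0.932,-25.12) [heading=5, draw]
RT 30: heading 5 -> 335
FD 10: (0.932,-25.12) -> (9.995,-29.346) [heading=335, draw]
Final: pos=(9.995,-29.346), heading=335, 9 segment(s) drawn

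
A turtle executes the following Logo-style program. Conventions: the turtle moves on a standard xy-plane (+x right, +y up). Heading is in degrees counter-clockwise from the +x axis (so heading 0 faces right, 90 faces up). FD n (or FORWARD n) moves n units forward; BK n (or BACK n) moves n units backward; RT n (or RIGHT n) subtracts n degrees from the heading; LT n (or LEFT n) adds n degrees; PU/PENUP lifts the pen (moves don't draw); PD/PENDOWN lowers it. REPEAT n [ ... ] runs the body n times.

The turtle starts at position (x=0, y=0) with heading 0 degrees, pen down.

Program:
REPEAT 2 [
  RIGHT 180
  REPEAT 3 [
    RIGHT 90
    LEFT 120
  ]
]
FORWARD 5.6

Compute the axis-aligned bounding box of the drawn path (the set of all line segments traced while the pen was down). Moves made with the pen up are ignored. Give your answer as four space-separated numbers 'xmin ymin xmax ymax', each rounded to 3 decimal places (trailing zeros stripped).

Executing turtle program step by step:
Start: pos=(0,0), heading=0, pen down
REPEAT 2 [
  -- iteration 1/2 --
  RT 180: heading 0 -> 180
  REPEAT 3 [
    -- iteration 1/3 --
    RT 90: heading 180 -> 90
    LT 120: heading 90 -> 210
    -- iteration 2/3 --
    RT 90: heading 210 -> 120
    LT 120: heading 120 -> 240
    -- iteration 3/3 --
    RT 90: heading 240 -> 150
    LT 120: heading 150 -> 270
  ]
  -- iteration 2/2 --
  RT 180: heading 270 -> 90
  REPEAT 3 [
    -- iteration 1/3 --
    RT 90: heading 90 -> 0
    LT 120: heading 0 -> 120
    -- iteration 2/3 --
    RT 90: heading 120 -> 30
    LT 120: heading 30 -> 150
    -- iteration 3/3 --
    RT 90: heading 150 -> 60
    LT 120: heading 60 -> 180
  ]
]
FD 5.6: (0,0) -> (-5.6,0) [heading=180, draw]
Final: pos=(-5.6,0), heading=180, 1 segment(s) drawn

Segment endpoints: x in {-5.6, 0}, y in {0, 0}
xmin=-5.6, ymin=0, xmax=0, ymax=0

Answer: -5.6 0 0 0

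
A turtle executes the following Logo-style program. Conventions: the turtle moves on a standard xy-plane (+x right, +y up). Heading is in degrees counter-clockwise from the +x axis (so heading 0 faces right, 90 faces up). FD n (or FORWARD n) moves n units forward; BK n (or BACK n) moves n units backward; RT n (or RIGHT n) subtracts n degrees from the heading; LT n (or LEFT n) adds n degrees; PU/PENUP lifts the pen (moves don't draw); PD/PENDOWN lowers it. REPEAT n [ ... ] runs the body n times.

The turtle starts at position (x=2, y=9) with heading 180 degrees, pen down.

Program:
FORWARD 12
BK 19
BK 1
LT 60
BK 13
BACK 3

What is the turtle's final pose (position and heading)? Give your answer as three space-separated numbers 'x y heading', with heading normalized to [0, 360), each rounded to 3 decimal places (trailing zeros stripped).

Executing turtle program step by step:
Start: pos=(2,9), heading=180, pen down
FD 12: (2,9) -> (-10,9) [heading=180, draw]
BK 19: (-10,9) -> (9,9) [heading=180, draw]
BK 1: (9,9) -> (10,9) [heading=180, draw]
LT 60: heading 180 -> 240
BK 13: (10,9) -> (16.5,20.258) [heading=240, draw]
BK 3: (16.5,20.258) -> (18,22.856) [heading=240, draw]
Final: pos=(18,22.856), heading=240, 5 segment(s) drawn

Answer: 18 22.856 240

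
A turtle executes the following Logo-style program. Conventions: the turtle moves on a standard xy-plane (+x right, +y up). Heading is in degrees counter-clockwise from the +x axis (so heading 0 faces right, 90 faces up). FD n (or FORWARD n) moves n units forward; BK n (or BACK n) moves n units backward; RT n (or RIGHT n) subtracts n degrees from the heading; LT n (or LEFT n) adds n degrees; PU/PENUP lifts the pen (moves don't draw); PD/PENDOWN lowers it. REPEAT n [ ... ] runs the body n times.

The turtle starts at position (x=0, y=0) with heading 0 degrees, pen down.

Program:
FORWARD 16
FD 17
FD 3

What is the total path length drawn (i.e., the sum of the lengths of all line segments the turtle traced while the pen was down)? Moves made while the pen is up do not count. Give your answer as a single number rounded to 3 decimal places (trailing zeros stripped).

Executing turtle program step by step:
Start: pos=(0,0), heading=0, pen down
FD 16: (0,0) -> (16,0) [heading=0, draw]
FD 17: (16,0) -> (33,0) [heading=0, draw]
FD 3: (33,0) -> (36,0) [heading=0, draw]
Final: pos=(36,0), heading=0, 3 segment(s) drawn

Segment lengths:
  seg 1: (0,0) -> (16,0), length = 16
  seg 2: (16,0) -> (33,0), length = 17
  seg 3: (33,0) -> (36,0), length = 3
Total = 36

Answer: 36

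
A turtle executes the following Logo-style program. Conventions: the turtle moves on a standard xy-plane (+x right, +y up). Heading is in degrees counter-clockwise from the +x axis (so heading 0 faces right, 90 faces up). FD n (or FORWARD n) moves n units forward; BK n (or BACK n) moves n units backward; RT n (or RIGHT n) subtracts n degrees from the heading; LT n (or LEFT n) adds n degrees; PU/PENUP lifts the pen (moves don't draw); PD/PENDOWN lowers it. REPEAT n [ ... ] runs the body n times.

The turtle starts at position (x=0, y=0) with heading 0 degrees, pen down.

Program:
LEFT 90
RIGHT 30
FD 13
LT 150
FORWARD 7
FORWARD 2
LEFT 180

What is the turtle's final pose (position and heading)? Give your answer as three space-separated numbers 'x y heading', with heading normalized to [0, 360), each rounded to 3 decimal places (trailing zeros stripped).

Executing turtle program step by step:
Start: pos=(0,0), heading=0, pen down
LT 90: heading 0 -> 90
RT 30: heading 90 -> 60
FD 13: (0,0) -> (6.5,11.258) [heading=60, draw]
LT 150: heading 60 -> 210
FD 7: (6.5,11.258) -> (0.438,7.758) [heading=210, draw]
FD 2: (0.438,7.758) -> (-1.294,6.758) [heading=210, draw]
LT 180: heading 210 -> 30
Final: pos=(-1.294,6.758), heading=30, 3 segment(s) drawn

Answer: -1.294 6.758 30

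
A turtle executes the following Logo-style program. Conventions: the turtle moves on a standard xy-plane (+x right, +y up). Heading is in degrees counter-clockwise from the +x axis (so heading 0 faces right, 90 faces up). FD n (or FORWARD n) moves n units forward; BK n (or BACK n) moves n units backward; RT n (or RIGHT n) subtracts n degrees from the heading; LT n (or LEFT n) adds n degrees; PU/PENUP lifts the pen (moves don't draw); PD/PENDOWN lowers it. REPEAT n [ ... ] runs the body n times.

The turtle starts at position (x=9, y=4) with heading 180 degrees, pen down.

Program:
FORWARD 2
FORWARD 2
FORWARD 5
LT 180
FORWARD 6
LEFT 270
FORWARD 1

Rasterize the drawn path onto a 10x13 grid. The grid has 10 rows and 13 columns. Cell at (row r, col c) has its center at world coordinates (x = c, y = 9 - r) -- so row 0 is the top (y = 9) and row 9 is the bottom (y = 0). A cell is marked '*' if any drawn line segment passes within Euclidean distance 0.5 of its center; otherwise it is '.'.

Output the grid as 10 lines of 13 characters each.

Answer: .............
.............
.............
.............
.............
**********...
......*......
.............
.............
.............

Derivation:
Segment 0: (9,4) -> (7,4)
Segment 1: (7,4) -> (5,4)
Segment 2: (5,4) -> (0,4)
Segment 3: (0,4) -> (6,4)
Segment 4: (6,4) -> (6,3)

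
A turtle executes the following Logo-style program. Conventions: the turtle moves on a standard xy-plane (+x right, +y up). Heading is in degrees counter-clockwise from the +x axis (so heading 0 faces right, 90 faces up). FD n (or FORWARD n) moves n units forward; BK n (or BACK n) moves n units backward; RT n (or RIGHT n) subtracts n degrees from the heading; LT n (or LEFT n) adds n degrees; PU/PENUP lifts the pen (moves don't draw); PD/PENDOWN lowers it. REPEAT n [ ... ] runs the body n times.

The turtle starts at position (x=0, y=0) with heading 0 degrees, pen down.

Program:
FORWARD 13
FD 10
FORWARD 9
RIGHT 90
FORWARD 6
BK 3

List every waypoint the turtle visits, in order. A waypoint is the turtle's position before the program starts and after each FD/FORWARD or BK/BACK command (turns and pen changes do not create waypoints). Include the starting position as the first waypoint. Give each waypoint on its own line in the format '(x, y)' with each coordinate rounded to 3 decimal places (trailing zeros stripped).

Answer: (0, 0)
(13, 0)
(23, 0)
(32, 0)
(32, -6)
(32, -3)

Derivation:
Executing turtle program step by step:
Start: pos=(0,0), heading=0, pen down
FD 13: (0,0) -> (13,0) [heading=0, draw]
FD 10: (13,0) -> (23,0) [heading=0, draw]
FD 9: (23,0) -> (32,0) [heading=0, draw]
RT 90: heading 0 -> 270
FD 6: (32,0) -> (32,-6) [heading=270, draw]
BK 3: (32,-6) -> (32,-3) [heading=270, draw]
Final: pos=(32,-3), heading=270, 5 segment(s) drawn
Waypoints (6 total):
(0, 0)
(13, 0)
(23, 0)
(32, 0)
(32, -6)
(32, -3)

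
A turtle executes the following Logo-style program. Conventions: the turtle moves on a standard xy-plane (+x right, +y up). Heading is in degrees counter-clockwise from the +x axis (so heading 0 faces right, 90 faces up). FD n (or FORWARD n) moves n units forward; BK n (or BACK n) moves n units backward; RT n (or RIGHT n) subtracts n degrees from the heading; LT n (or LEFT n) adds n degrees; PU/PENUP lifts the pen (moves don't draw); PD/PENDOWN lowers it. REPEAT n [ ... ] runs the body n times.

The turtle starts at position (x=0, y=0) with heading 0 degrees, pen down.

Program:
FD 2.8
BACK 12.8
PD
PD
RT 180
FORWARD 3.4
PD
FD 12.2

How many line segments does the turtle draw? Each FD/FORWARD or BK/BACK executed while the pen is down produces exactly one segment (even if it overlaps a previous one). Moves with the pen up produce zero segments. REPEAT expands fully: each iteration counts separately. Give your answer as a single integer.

Executing turtle program step by step:
Start: pos=(0,0), heading=0, pen down
FD 2.8: (0,0) -> (2.8,0) [heading=0, draw]
BK 12.8: (2.8,0) -> (-10,0) [heading=0, draw]
PD: pen down
PD: pen down
RT 180: heading 0 -> 180
FD 3.4: (-10,0) -> (-13.4,0) [heading=180, draw]
PD: pen down
FD 12.2: (-13.4,0) -> (-25.6,0) [heading=180, draw]
Final: pos=(-25.6,0), heading=180, 4 segment(s) drawn
Segments drawn: 4

Answer: 4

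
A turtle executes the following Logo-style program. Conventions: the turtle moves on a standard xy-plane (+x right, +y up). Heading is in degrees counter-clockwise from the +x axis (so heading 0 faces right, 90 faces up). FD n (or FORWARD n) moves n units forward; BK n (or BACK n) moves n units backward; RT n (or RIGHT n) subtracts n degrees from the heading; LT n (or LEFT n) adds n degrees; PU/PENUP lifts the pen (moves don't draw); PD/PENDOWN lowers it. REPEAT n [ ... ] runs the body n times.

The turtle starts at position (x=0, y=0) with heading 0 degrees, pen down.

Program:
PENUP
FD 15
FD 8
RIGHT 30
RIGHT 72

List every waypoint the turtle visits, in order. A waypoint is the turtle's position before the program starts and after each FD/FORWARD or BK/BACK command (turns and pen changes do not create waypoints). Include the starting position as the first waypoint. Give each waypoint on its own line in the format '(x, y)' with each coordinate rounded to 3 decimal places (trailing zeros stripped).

Executing turtle program step by step:
Start: pos=(0,0), heading=0, pen down
PU: pen up
FD 15: (0,0) -> (15,0) [heading=0, move]
FD 8: (15,0) -> (23,0) [heading=0, move]
RT 30: heading 0 -> 330
RT 72: heading 330 -> 258
Final: pos=(23,0), heading=258, 0 segment(s) drawn
Waypoints (3 total):
(0, 0)
(15, 0)
(23, 0)

Answer: (0, 0)
(15, 0)
(23, 0)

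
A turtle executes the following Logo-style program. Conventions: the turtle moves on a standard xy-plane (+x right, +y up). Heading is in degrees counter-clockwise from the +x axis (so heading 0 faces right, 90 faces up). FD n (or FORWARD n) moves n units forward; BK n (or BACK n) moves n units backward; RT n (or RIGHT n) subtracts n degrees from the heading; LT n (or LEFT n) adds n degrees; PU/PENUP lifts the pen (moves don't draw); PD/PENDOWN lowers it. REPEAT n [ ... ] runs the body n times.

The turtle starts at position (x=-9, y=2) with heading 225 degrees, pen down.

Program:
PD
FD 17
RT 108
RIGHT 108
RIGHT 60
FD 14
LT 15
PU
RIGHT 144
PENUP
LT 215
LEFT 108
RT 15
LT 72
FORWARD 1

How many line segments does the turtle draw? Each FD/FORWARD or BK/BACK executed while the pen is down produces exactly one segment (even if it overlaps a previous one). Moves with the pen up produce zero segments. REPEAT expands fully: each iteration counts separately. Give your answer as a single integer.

Executing turtle program step by step:
Start: pos=(-9,2), heading=225, pen down
PD: pen down
FD 17: (-9,2) -> (-21.021,-10.021) [heading=225, draw]
RT 108: heading 225 -> 117
RT 108: heading 117 -> 9
RT 60: heading 9 -> 309
FD 14: (-21.021,-10.021) -> (-12.21,-20.901) [heading=309, draw]
LT 15: heading 309 -> 324
PU: pen up
RT 144: heading 324 -> 180
PU: pen up
LT 215: heading 180 -> 35
LT 108: heading 35 -> 143
RT 15: heading 143 -> 128
LT 72: heading 128 -> 200
FD 1: (-12.21,-20.901) -> (-13.15,-21.243) [heading=200, move]
Final: pos=(-13.15,-21.243), heading=200, 2 segment(s) drawn
Segments drawn: 2

Answer: 2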